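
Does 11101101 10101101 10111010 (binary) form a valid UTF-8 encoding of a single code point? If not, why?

Structurally a 3-byte sequence; payload = 0xDB7A.
But 0xDB7A is in U+D800–U+DFFF, the surrogate range. Surrogates are not Unicode scalar values and are forbidden in UTF-8.

invalid (encodes a surrogate (U+D800–U+DFFF))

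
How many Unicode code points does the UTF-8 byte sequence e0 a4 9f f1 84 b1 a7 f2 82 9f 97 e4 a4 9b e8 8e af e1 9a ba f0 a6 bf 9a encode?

7

Byte at offset 0: 0xE0 = 11100000 → 3-byte char (#1). Advance 3.
Byte at offset 3: 0xF1 = 11110001 → 4-byte char (#2). Advance 4.
Byte at offset 7: 0xF2 = 11110010 → 4-byte char (#3). Advance 4.
Byte at offset 11: 0xE4 = 11100100 → 3-byte char (#4). Advance 3.
Byte at offset 14: 0xE8 = 11101000 → 3-byte char (#5). Advance 3.
Byte at offset 17: 0xE1 = 11100001 → 3-byte char (#6). Advance 3.
Byte at offset 20: 0xF0 = 11110000 → 4-byte char (#7). Advance 4.
Reached end at offset 24 after 7 code points.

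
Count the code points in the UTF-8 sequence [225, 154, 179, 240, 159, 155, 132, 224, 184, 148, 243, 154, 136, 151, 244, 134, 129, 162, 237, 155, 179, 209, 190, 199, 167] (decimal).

Byte at offset 0: 0xE1 = 11100001 → 3-byte char (#1). Advance 3.
Byte at offset 3: 0xF0 = 11110000 → 4-byte char (#2). Advance 4.
Byte at offset 7: 0xE0 = 11100000 → 3-byte char (#3). Advance 3.
Byte at offset 10: 0xF3 = 11110011 → 4-byte char (#4). Advance 4.
Byte at offset 14: 0xF4 = 11110100 → 4-byte char (#5). Advance 4.
Byte at offset 18: 0xED = 11101101 → 3-byte char (#6). Advance 3.
Byte at offset 21: 0xD1 = 11010001 → 2-byte char (#7). Advance 2.
Byte at offset 23: 0xC7 = 11000111 → 2-byte char (#8). Advance 2.
Reached end at offset 25 after 8 code points.

8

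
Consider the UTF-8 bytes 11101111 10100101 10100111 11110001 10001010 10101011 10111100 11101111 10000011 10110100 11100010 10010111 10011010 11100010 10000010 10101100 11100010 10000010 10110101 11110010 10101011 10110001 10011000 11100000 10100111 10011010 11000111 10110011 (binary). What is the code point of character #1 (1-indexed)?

U+F967

Offset 0: leading byte 0xEF = 11101111 → 3-byte char #1 = EF A5 A7.
Leading byte 0xEF = 11101111 matches 1110xxxx → 3-byte sequence.
Byte 1: 0xEF = 11101111, payload 1111 (4 bits).
Byte 2: 0xA5 = 10100101 (10xxxxxx ✓), payload 100101.
Byte 3: 0xA7 = 10100111 (10xxxxxx ✓), payload 100111.
Concatenate: 1111100101100111 = 0xF967 (16 bits → U+F967).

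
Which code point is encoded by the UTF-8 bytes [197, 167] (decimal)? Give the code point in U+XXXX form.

U+0167

Leading byte 0xC5 = 11000101 matches 110xxxxx → 2-byte sequence.
Byte 1: 0xC5 = 11000101, payload 00101 (5 bits).
Byte 2: 0xA7 = 10100111 (10xxxxxx ✓), payload 100111.
Concatenate: 00101100111 = 0x167 (11 bits → U+0167).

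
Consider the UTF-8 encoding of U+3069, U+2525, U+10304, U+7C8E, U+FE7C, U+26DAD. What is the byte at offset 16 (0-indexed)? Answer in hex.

U+3069 → 3-byte form E3 81 A9 at offsets 0–2.
U+2525 → 3-byte form E2 94 A5 at offsets 3–5.
U+10304 → 4-byte form F0 90 8C 84 at offsets 6–9.
U+7C8E → 3-byte form E7 B2 8E at offsets 10–12.
U+FE7C → 3-byte form EF B9 BC at offsets 13–15.
U+26DAD → 4-byte form F0 A6 B6 AD at offsets 16–19.
Offset 16 falls in char 6's range; it's byte 1 of F0 A6 B6 AD = 0xF0.

0xF0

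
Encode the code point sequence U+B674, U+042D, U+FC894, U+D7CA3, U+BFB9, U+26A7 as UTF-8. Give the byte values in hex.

EB 99 B4 D0 AD F3 BC A2 94 F3 97 B2 A3 EB BE B9 E2 9A A7

U+B674: 3-byte form → EB 99 B4.
U+042D: 2-byte form → D0 AD.
U+FC894: 4-byte form → F3 BC A2 94.
U+D7CA3: 4-byte form → F3 97 B2 A3.
U+BFB9: 3-byte form → EB BE B9.
U+26A7: 3-byte form → E2 9A A7.
Concatenated (19 bytes): EB 99 B4 D0 AD F3 BC A2 94 F3 97 B2 A3 EB BE B9 E2 9A A7.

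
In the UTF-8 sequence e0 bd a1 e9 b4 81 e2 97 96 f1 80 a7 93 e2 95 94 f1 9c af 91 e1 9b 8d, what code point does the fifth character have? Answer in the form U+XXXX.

Offset 0: leading byte 0xE0 = 11100000 → 3-byte char #1 = E0 BD A1.
Offset 3: leading byte 0xE9 = 11101001 → 3-byte char #2 = E9 B4 81.
Offset 6: leading byte 0xE2 = 11100010 → 3-byte char #3 = E2 97 96.
Offset 9: leading byte 0xF1 = 11110001 → 4-byte char #4 = F1 80 A7 93.
Offset 13: leading byte 0xE2 = 11100010 → 3-byte char #5 = E2 95 94.
Leading byte 0xE2 = 11100010 matches 1110xxxx → 3-byte sequence.
Byte 1: 0xE2 = 11100010, payload 0010 (4 bits).
Byte 2: 0x95 = 10010101 (10xxxxxx ✓), payload 010101.
Byte 3: 0x94 = 10010100 (10xxxxxx ✓), payload 010100.
Concatenate: 0010010101010100 = 0x2554 (16 bits → U+2554).

U+2554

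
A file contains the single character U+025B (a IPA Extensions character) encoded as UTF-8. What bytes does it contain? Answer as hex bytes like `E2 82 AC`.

U+025B = 0x25B = 603 decimal. In range U+0080–U+07FF → 2-byte form: 110xxxxx 10xxxxxx.
Binary (11 bits): 01001011011.
Split 5+6: 01001 | 011011.
Byte 1: 11001001 = 0xC9.
Byte 2: 10011011 = 0x9B.

C9 9B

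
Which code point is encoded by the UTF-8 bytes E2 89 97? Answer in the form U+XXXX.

Leading byte 0xE2 = 11100010 matches 1110xxxx → 3-byte sequence.
Byte 1: 0xE2 = 11100010, payload 0010 (4 bits).
Byte 2: 0x89 = 10001001 (10xxxxxx ✓), payload 001001.
Byte 3: 0x97 = 10010111 (10xxxxxx ✓), payload 010111.
Concatenate: 0010001001010111 = 0x2257 (16 bits → U+2257).

U+2257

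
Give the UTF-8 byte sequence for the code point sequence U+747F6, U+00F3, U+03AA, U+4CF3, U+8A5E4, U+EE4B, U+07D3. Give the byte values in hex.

F1 B4 9F B6 C3 B3 CE AA E4 B3 B3 F2 8A 97 A4 EE B9 8B DF 93

U+747F6: 4-byte form → F1 B4 9F B6.
U+00F3: 2-byte form → C3 B3.
U+03AA: 2-byte form → CE AA.
U+4CF3: 3-byte form → E4 B3 B3.
U+8A5E4: 4-byte form → F2 8A 97 A4.
U+EE4B: 3-byte form → EE B9 8B.
U+07D3: 2-byte form → DF 93.
Concatenated (20 bytes): F1 B4 9F B6 C3 B3 CE AA E4 B3 B3 F2 8A 97 A4 EE B9 8B DF 93.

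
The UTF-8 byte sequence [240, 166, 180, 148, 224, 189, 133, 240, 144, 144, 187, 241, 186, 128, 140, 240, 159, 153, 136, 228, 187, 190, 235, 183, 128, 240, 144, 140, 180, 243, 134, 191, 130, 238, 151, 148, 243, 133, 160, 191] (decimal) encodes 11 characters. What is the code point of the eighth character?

U+10334

Offset 0: leading byte 0xF0 = 11110000 → 4-byte char #1 = F0 A6 B4 94.
Offset 4: leading byte 0xE0 = 11100000 → 3-byte char #2 = E0 BD 85.
Offset 7: leading byte 0xF0 = 11110000 → 4-byte char #3 = F0 90 90 BB.
Offset 11: leading byte 0xF1 = 11110001 → 4-byte char #4 = F1 BA 80 8C.
Offset 15: leading byte 0xF0 = 11110000 → 4-byte char #5 = F0 9F 99 88.
Offset 19: leading byte 0xE4 = 11100100 → 3-byte char #6 = E4 BB BE.
Offset 22: leading byte 0xEB = 11101011 → 3-byte char #7 = EB B7 80.
Offset 25: leading byte 0xF0 = 11110000 → 4-byte char #8 = F0 90 8C B4.
Leading byte 0xF0 = 11110000 matches 11110xxx → 4-byte sequence.
Byte 1: 0xF0 = 11110000, payload 000 (3 bits).
Byte 2: 0x90 = 10010000 (10xxxxxx ✓), payload 010000.
Byte 3: 0x8C = 10001100 (10xxxxxx ✓), payload 001100.
Byte 4: 0xB4 = 10110100 (10xxxxxx ✓), payload 110100.
Concatenate: 000010000001100110100 = 0x10334 (21 bits → U+10334).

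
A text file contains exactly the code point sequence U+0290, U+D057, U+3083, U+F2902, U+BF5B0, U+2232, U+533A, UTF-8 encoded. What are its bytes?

CA 90 ED 81 97 E3 82 83 F3 B2 A4 82 F2 BF 96 B0 E2 88 B2 E5 8C BA

U+0290: 2-byte form → CA 90.
U+D057: 3-byte form → ED 81 97.
U+3083: 3-byte form → E3 82 83.
U+F2902: 4-byte form → F3 B2 A4 82.
U+BF5B0: 4-byte form → F2 BF 96 B0.
U+2232: 3-byte form → E2 88 B2.
U+533A: 3-byte form → E5 8C BA.
Concatenated (22 bytes): CA 90 ED 81 97 E3 82 83 F3 B2 A4 82 F2 BF 96 B0 E2 88 B2 E5 8C BA.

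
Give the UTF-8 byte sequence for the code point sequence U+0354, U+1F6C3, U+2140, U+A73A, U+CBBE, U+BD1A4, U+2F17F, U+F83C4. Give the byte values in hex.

U+0354: 2-byte form → CD 94.
U+1F6C3: 4-byte form → F0 9F 9B 83.
U+2140: 3-byte form → E2 85 80.
U+A73A: 3-byte form → EA 9C BA.
U+CBBE: 3-byte form → EC AE BE.
U+BD1A4: 4-byte form → F2 BD 86 A4.
U+2F17F: 4-byte form → F0 AF 85 BF.
U+F83C4: 4-byte form → F3 B8 8F 84.
Concatenated (27 bytes): CD 94 F0 9F 9B 83 E2 85 80 EA 9C BA EC AE BE F2 BD 86 A4 F0 AF 85 BF F3 B8 8F 84.

CD 94 F0 9F 9B 83 E2 85 80 EA 9C BA EC AE BE F2 BD 86 A4 F0 AF 85 BF F3 B8 8F 84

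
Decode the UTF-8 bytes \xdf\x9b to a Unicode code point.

Leading byte 0xDF = 11011111 matches 110xxxxx → 2-byte sequence.
Byte 1: 0xDF = 11011111, payload 11111 (5 bits).
Byte 2: 0x9B = 10011011 (10xxxxxx ✓), payload 011011.
Concatenate: 11111011011 = 0x7DB (11 bits → U+07DB).

U+07DB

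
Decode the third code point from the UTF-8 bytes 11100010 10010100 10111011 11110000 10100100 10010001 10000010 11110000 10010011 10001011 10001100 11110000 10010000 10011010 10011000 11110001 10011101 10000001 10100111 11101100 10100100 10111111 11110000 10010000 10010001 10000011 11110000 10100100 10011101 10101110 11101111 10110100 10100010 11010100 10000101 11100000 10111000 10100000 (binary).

U+132CC

Offset 0: leading byte 0xE2 = 11100010 → 3-byte char #1 = E2 94 BB.
Offset 3: leading byte 0xF0 = 11110000 → 4-byte char #2 = F0 A4 91 82.
Offset 7: leading byte 0xF0 = 11110000 → 4-byte char #3 = F0 93 8B 8C.
Leading byte 0xF0 = 11110000 matches 11110xxx → 4-byte sequence.
Byte 1: 0xF0 = 11110000, payload 000 (3 bits).
Byte 2: 0x93 = 10010011 (10xxxxxx ✓), payload 010011.
Byte 3: 0x8B = 10001011 (10xxxxxx ✓), payload 001011.
Byte 4: 0x8C = 10001100 (10xxxxxx ✓), payload 001100.
Concatenate: 000010011001011001100 = 0x132CC (21 bits → U+132CC).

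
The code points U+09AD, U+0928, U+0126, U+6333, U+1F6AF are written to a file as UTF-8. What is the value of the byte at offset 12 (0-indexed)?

U+09AD → 3-byte form E0 A6 AD at offsets 0–2.
U+0928 → 3-byte form E0 A4 A8 at offsets 3–5.
U+0126 → 2-byte form C4 A6 at offsets 6–7.
U+6333 → 3-byte form E6 8C B3 at offsets 8–10.
U+1F6AF → 4-byte form F0 9F 9A AF at offsets 11–14.
Offset 12 falls in char 5's range; it's byte 2 of F0 9F 9A AF = 0x9F.

0x9F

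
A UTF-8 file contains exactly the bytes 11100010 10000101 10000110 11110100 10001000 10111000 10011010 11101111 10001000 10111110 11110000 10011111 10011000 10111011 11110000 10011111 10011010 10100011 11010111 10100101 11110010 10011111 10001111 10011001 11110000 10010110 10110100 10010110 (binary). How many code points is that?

Byte at offset 0: 0xE2 = 11100010 → 3-byte char (#1). Advance 3.
Byte at offset 3: 0xF4 = 11110100 → 4-byte char (#2). Advance 4.
Byte at offset 7: 0xEF = 11101111 → 3-byte char (#3). Advance 3.
Byte at offset 10: 0xF0 = 11110000 → 4-byte char (#4). Advance 4.
Byte at offset 14: 0xF0 = 11110000 → 4-byte char (#5). Advance 4.
Byte at offset 18: 0xD7 = 11010111 → 2-byte char (#6). Advance 2.
Byte at offset 20: 0xF2 = 11110010 → 4-byte char (#7). Advance 4.
Byte at offset 24: 0xF0 = 11110000 → 4-byte char (#8). Advance 4.
Reached end at offset 28 after 8 code points.

8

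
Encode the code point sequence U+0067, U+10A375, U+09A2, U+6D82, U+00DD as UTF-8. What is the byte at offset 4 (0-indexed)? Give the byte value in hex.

U+0067 → 1-byte form 67 at offsets 0–0.
U+10A375 → 4-byte form F4 8A 8D B5 at offsets 1–4.
Offset 4 falls in char 2's range; it's byte 4 of F4 8A 8D B5 = 0xB5.

0xB5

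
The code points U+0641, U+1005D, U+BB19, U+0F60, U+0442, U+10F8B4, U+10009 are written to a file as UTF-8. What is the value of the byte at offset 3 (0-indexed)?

0x90

U+0641 → 2-byte form D9 81 at offsets 0–1.
U+1005D → 4-byte form F0 90 81 9D at offsets 2–5.
Offset 3 falls in char 2's range; it's byte 2 of F0 90 81 9D = 0x90.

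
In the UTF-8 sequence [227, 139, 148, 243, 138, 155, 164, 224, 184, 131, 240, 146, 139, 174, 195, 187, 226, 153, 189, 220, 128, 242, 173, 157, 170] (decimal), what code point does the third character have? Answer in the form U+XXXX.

Offset 0: leading byte 0xE3 = 11100011 → 3-byte char #1 = E3 8B 94.
Offset 3: leading byte 0xF3 = 11110011 → 4-byte char #2 = F3 8A 9B A4.
Offset 7: leading byte 0xE0 = 11100000 → 3-byte char #3 = E0 B8 83.
Leading byte 0xE0 = 11100000 matches 1110xxxx → 3-byte sequence.
Byte 1: 0xE0 = 11100000, payload 0000 (4 bits).
Byte 2: 0xB8 = 10111000 (10xxxxxx ✓), payload 111000.
Byte 3: 0x83 = 10000011 (10xxxxxx ✓), payload 000011.
Concatenate: 0000111000000011 = 0xE03 (16 bits → U+0E03).

U+0E03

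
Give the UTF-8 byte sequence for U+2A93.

E2 AA 93

U+2A93 = 0x2A93 = 10899 decimal. In range U+0800–U+FFFF → 3-byte form: 1110xxxx 10xxxxxx 10xxxxxx.
Binary (16 bits): 0010101010010011.
Split 4+6+6: 0010 | 101010 | 010011.
Byte 1: 11100010 = 0xE2.
Byte 2: 10101010 = 0xAA.
Byte 3: 10010011 = 0x93.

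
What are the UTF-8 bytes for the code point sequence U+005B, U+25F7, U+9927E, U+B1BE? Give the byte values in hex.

U+005B: 1-byte form → 5B.
U+25F7: 3-byte form → E2 97 B7.
U+9927E: 4-byte form → F2 99 89 BE.
U+B1BE: 3-byte form → EB 86 BE.
Concatenated (11 bytes): 5B E2 97 B7 F2 99 89 BE EB 86 BE.

5B E2 97 B7 F2 99 89 BE EB 86 BE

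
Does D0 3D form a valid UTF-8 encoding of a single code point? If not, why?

invalid (non-continuation byte where continuation expected)

Leading byte 0xD0 = 11010000 → 2-byte form.
Byte 2 is 0x3D = 00111101, which is not 10xxxxxx — expected a continuation byte.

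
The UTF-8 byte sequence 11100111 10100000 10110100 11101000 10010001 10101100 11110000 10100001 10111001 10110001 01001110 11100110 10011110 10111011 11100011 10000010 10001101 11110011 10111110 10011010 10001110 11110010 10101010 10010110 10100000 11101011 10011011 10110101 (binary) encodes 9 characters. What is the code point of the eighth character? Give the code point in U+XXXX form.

Offset 0: leading byte 0xE7 = 11100111 → 3-byte char #1 = E7 A0 B4.
Offset 3: leading byte 0xE8 = 11101000 → 3-byte char #2 = E8 91 AC.
Offset 6: leading byte 0xF0 = 11110000 → 4-byte char #3 = F0 A1 B9 B1.
Offset 10: leading byte 0x4E = 01001110 → 1-byte char #4 = 4E.
Offset 11: leading byte 0xE6 = 11100110 → 3-byte char #5 = E6 9E BB.
Offset 14: leading byte 0xE3 = 11100011 → 3-byte char #6 = E3 82 8D.
Offset 17: leading byte 0xF3 = 11110011 → 4-byte char #7 = F3 BE 9A 8E.
Offset 21: leading byte 0xF2 = 11110010 → 4-byte char #8 = F2 AA 96 A0.
Leading byte 0xF2 = 11110010 matches 11110xxx → 4-byte sequence.
Byte 1: 0xF2 = 11110010, payload 010 (3 bits).
Byte 2: 0xAA = 10101010 (10xxxxxx ✓), payload 101010.
Byte 3: 0x96 = 10010110 (10xxxxxx ✓), payload 010110.
Byte 4: 0xA0 = 10100000 (10xxxxxx ✓), payload 100000.
Concatenate: 010101010010110100000 = 0xAA5A0 (21 bits → U+AA5A0).

U+AA5A0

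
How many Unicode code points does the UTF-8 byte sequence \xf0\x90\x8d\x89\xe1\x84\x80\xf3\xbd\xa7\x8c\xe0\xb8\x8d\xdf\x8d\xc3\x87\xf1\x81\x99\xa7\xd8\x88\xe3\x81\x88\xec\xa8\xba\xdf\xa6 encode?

11

Byte at offset 0: 0xF0 = 11110000 → 4-byte char (#1). Advance 4.
Byte at offset 4: 0xE1 = 11100001 → 3-byte char (#2). Advance 3.
Byte at offset 7: 0xF3 = 11110011 → 4-byte char (#3). Advance 4.
Byte at offset 11: 0xE0 = 11100000 → 3-byte char (#4). Advance 3.
Byte at offset 14: 0xDF = 11011111 → 2-byte char (#5). Advance 2.
Byte at offset 16: 0xC3 = 11000011 → 2-byte char (#6). Advance 2.
Byte at offset 18: 0xF1 = 11110001 → 4-byte char (#7). Advance 4.
Byte at offset 22: 0xD8 = 11011000 → 2-byte char (#8). Advance 2.
Byte at offset 24: 0xE3 = 11100011 → 3-byte char (#9). Advance 3.
Byte at offset 27: 0xEC = 11101100 → 3-byte char (#10). Advance 3.
Byte at offset 30: 0xDF = 11011111 → 2-byte char (#11). Advance 2.
Reached end at offset 32 after 11 code points.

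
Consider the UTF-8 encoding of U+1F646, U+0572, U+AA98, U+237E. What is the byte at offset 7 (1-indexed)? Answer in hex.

1-indexed offset 7 is 0-indexed offset 6.
U+1F646 → 4-byte form F0 9F 99 86 at offsets 0–3.
U+0572 → 2-byte form D5 B2 at offsets 4–5.
U+AA98 → 3-byte form EA AA 98 at offsets 6–8.
Offset 6 falls in char 3's range; it's byte 1 of EA AA 98 = 0xEA.

0xEA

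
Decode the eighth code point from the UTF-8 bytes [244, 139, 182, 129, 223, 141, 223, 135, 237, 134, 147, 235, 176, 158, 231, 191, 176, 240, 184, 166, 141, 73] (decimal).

U+0049

Offset 0: leading byte 0xF4 = 11110100 → 4-byte char #1 = F4 8B B6 81.
Offset 4: leading byte 0xDF = 11011111 → 2-byte char #2 = DF 8D.
Offset 6: leading byte 0xDF = 11011111 → 2-byte char #3 = DF 87.
Offset 8: leading byte 0xED = 11101101 → 3-byte char #4 = ED 86 93.
Offset 11: leading byte 0xEB = 11101011 → 3-byte char #5 = EB B0 9E.
Offset 14: leading byte 0xE7 = 11100111 → 3-byte char #6 = E7 BF B0.
Offset 17: leading byte 0xF0 = 11110000 → 4-byte char #7 = F0 B8 A6 8D.
Offset 21: leading byte 0x49 = 01001001 → 1-byte char #8 = 49.
Leading byte 0x49 = 01001001 matches 0xxxxxxx → 1-byte sequence.
Byte 1: 0x49 = 01001001, payload 1001001 (7 bits).
Concatenate: 1001001 = 0x49 (7 bits → U+0049).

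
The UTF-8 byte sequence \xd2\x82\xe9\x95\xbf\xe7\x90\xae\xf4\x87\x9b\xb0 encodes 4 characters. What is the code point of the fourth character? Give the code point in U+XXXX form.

U+1076F0

Offset 0: leading byte 0xD2 = 11010010 → 2-byte char #1 = D2 82.
Offset 2: leading byte 0xE9 = 11101001 → 3-byte char #2 = E9 95 BF.
Offset 5: leading byte 0xE7 = 11100111 → 3-byte char #3 = E7 90 AE.
Offset 8: leading byte 0xF4 = 11110100 → 4-byte char #4 = F4 87 9B B0.
Leading byte 0xF4 = 11110100 matches 11110xxx → 4-byte sequence.
Byte 1: 0xF4 = 11110100, payload 100 (3 bits).
Byte 2: 0x87 = 10000111 (10xxxxxx ✓), payload 000111.
Byte 3: 0x9B = 10011011 (10xxxxxx ✓), payload 011011.
Byte 4: 0xB0 = 10110000 (10xxxxxx ✓), payload 110000.
Concatenate: 100000111011011110000 = 0x1076F0 (21 bits → U+1076F0).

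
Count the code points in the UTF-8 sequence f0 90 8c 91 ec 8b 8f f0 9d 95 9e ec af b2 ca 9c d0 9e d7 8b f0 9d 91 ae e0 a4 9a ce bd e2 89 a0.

Byte at offset 0: 0xF0 = 11110000 → 4-byte char (#1). Advance 4.
Byte at offset 4: 0xEC = 11101100 → 3-byte char (#2). Advance 3.
Byte at offset 7: 0xF0 = 11110000 → 4-byte char (#3). Advance 4.
Byte at offset 11: 0xEC = 11101100 → 3-byte char (#4). Advance 3.
Byte at offset 14: 0xCA = 11001010 → 2-byte char (#5). Advance 2.
Byte at offset 16: 0xD0 = 11010000 → 2-byte char (#6). Advance 2.
Byte at offset 18: 0xD7 = 11010111 → 2-byte char (#7). Advance 2.
Byte at offset 20: 0xF0 = 11110000 → 4-byte char (#8). Advance 4.
Byte at offset 24: 0xE0 = 11100000 → 3-byte char (#9). Advance 3.
Byte at offset 27: 0xCE = 11001110 → 2-byte char (#10). Advance 2.
Byte at offset 29: 0xE2 = 11100010 → 3-byte char (#11). Advance 3.
Reached end at offset 32 after 11 code points.

11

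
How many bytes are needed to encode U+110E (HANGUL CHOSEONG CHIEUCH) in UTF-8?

3

U+110E = 0x110E. UTF-8 uses 1 byte below 0x80, 2 below 0x800, 3 below 0x10000, 4 up to 0x10FFFF. 0x110E is in U+0800–U+FFFF → 3 bytes.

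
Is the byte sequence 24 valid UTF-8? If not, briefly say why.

Leading byte 0x24 = 00100100 → 1-byte form.

valid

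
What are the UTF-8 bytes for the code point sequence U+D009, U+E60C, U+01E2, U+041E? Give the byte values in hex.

U+D009: 3-byte form → ED 80 89.
U+E60C: 3-byte form → EE 98 8C.
U+01E2: 2-byte form → C7 A2.
U+041E: 2-byte form → D0 9E.
Concatenated (10 bytes): ED 80 89 EE 98 8C C7 A2 D0 9E.

ED 80 89 EE 98 8C C7 A2 D0 9E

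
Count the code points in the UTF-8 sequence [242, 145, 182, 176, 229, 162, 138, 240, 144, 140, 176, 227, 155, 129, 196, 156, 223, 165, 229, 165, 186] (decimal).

Byte at offset 0: 0xF2 = 11110010 → 4-byte char (#1). Advance 4.
Byte at offset 4: 0xE5 = 11100101 → 3-byte char (#2). Advance 3.
Byte at offset 7: 0xF0 = 11110000 → 4-byte char (#3). Advance 4.
Byte at offset 11: 0xE3 = 11100011 → 3-byte char (#4). Advance 3.
Byte at offset 14: 0xC4 = 11000100 → 2-byte char (#5). Advance 2.
Byte at offset 16: 0xDF = 11011111 → 2-byte char (#6). Advance 2.
Byte at offset 18: 0xE5 = 11100101 → 3-byte char (#7). Advance 3.
Reached end at offset 21 after 7 code points.

7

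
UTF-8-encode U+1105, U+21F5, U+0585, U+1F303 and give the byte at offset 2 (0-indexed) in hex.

0x85

U+1105 → 3-byte form E1 84 85 at offsets 0–2.
Offset 2 falls in char 1's range; it's byte 3 of E1 84 85 = 0x85.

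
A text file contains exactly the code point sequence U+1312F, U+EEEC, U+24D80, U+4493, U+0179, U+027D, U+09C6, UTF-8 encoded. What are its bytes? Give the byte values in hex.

U+1312F: 4-byte form → F0 93 84 AF.
U+EEEC: 3-byte form → EE BB AC.
U+24D80: 4-byte form → F0 A4 B6 80.
U+4493: 3-byte form → E4 92 93.
U+0179: 2-byte form → C5 B9.
U+027D: 2-byte form → C9 BD.
U+09C6: 3-byte form → E0 A7 86.
Concatenated (21 bytes): F0 93 84 AF EE BB AC F0 A4 B6 80 E4 92 93 C5 B9 C9 BD E0 A7 86.

F0 93 84 AF EE BB AC F0 A4 B6 80 E4 92 93 C5 B9 C9 BD E0 A7 86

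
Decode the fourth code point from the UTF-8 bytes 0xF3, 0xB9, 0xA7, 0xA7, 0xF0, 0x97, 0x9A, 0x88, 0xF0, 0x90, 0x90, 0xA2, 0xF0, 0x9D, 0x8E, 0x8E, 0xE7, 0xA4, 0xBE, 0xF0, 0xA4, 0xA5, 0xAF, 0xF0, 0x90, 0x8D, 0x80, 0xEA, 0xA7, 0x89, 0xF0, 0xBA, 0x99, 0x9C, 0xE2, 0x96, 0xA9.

Offset 0: leading byte 0xF3 = 11110011 → 4-byte char #1 = F3 B9 A7 A7.
Offset 4: leading byte 0xF0 = 11110000 → 4-byte char #2 = F0 97 9A 88.
Offset 8: leading byte 0xF0 = 11110000 → 4-byte char #3 = F0 90 90 A2.
Offset 12: leading byte 0xF0 = 11110000 → 4-byte char #4 = F0 9D 8E 8E.
Leading byte 0xF0 = 11110000 matches 11110xxx → 4-byte sequence.
Byte 1: 0xF0 = 11110000, payload 000 (3 bits).
Byte 2: 0x9D = 10011101 (10xxxxxx ✓), payload 011101.
Byte 3: 0x8E = 10001110 (10xxxxxx ✓), payload 001110.
Byte 4: 0x8E = 10001110 (10xxxxxx ✓), payload 001110.
Concatenate: 000011101001110001110 = 0x1D38E (21 bits → U+1D38E).

U+1D38E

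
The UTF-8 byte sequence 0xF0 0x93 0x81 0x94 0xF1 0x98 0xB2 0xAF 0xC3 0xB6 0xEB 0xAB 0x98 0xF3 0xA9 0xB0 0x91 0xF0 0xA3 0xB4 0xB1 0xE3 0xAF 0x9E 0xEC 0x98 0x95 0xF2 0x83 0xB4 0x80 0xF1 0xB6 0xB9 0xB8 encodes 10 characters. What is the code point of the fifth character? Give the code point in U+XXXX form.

U+E9C11

Offset 0: leading byte 0xF0 = 11110000 → 4-byte char #1 = F0 93 81 94.
Offset 4: leading byte 0xF1 = 11110001 → 4-byte char #2 = F1 98 B2 AF.
Offset 8: leading byte 0xC3 = 11000011 → 2-byte char #3 = C3 B6.
Offset 10: leading byte 0xEB = 11101011 → 3-byte char #4 = EB AB 98.
Offset 13: leading byte 0xF3 = 11110011 → 4-byte char #5 = F3 A9 B0 91.
Leading byte 0xF3 = 11110011 matches 11110xxx → 4-byte sequence.
Byte 1: 0xF3 = 11110011, payload 011 (3 bits).
Byte 2: 0xA9 = 10101001 (10xxxxxx ✓), payload 101001.
Byte 3: 0xB0 = 10110000 (10xxxxxx ✓), payload 110000.
Byte 4: 0x91 = 10010001 (10xxxxxx ✓), payload 010001.
Concatenate: 011101001110000010001 = 0xE9C11 (21 bits → U+E9C11).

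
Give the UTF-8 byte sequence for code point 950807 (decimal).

U+E8217 = 0xE8217 = 950807 decimal. In range U+10000–U+10FFFF → 4-byte form: 11110xxx 10xxxxxx 10xxxxxx 10xxxxxx.
Binary (21 bits): 011101000001000010111.
Split 3+6+6+6: 011 | 101000 | 001000 | 010111.
Byte 1: 11110011 = 0xF3.
Byte 2: 10101000 = 0xA8.
Byte 3: 10001000 = 0x88.
Byte 4: 10010111 = 0x97.

F3 A8 88 97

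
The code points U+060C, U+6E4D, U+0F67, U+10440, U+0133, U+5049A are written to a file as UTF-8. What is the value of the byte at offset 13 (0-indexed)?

0xB3

U+060C → 2-byte form D8 8C at offsets 0–1.
U+6E4D → 3-byte form E6 B9 8D at offsets 2–4.
U+0F67 → 3-byte form E0 BD A7 at offsets 5–7.
U+10440 → 4-byte form F0 90 91 80 at offsets 8–11.
U+0133 → 2-byte form C4 B3 at offsets 12–13.
Offset 13 falls in char 5's range; it's byte 2 of C4 B3 = 0xB3.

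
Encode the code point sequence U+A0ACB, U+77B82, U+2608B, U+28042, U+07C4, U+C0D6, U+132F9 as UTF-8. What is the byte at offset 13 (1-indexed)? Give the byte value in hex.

1-indexed offset 13 is 0-indexed offset 12.
U+A0ACB → 4-byte form F2 A0 AB 8B at offsets 0–3.
U+77B82 → 4-byte form F1 B7 AE 82 at offsets 4–7.
U+2608B → 4-byte form F0 A6 82 8B at offsets 8–11.
U+28042 → 4-byte form F0 A8 81 82 at offsets 12–15.
Offset 12 falls in char 4's range; it's byte 1 of F0 A8 81 82 = 0xF0.

0xF0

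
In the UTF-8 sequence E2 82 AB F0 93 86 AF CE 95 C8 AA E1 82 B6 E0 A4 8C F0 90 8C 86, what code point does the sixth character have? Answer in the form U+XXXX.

Offset 0: leading byte 0xE2 = 11100010 → 3-byte char #1 = E2 82 AB.
Offset 3: leading byte 0xF0 = 11110000 → 4-byte char #2 = F0 93 86 AF.
Offset 7: leading byte 0xCE = 11001110 → 2-byte char #3 = CE 95.
Offset 9: leading byte 0xC8 = 11001000 → 2-byte char #4 = C8 AA.
Offset 11: leading byte 0xE1 = 11100001 → 3-byte char #5 = E1 82 B6.
Offset 14: leading byte 0xE0 = 11100000 → 3-byte char #6 = E0 A4 8C.
Leading byte 0xE0 = 11100000 matches 1110xxxx → 3-byte sequence.
Byte 1: 0xE0 = 11100000, payload 0000 (4 bits).
Byte 2: 0xA4 = 10100100 (10xxxxxx ✓), payload 100100.
Byte 3: 0x8C = 10001100 (10xxxxxx ✓), payload 001100.
Concatenate: 0000100100001100 = 0x90C (16 bits → U+090C).

U+090C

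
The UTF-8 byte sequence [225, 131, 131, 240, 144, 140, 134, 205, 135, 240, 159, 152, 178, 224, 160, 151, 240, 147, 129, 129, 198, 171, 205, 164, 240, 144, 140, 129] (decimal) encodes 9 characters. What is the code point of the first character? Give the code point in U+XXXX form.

U+10C3

Offset 0: leading byte 0xE1 = 11100001 → 3-byte char #1 = E1 83 83.
Leading byte 0xE1 = 11100001 matches 1110xxxx → 3-byte sequence.
Byte 1: 0xE1 = 11100001, payload 0001 (4 bits).
Byte 2: 0x83 = 10000011 (10xxxxxx ✓), payload 000011.
Byte 3: 0x83 = 10000011 (10xxxxxx ✓), payload 000011.
Concatenate: 0001000011000011 = 0x10C3 (16 bits → U+10C3).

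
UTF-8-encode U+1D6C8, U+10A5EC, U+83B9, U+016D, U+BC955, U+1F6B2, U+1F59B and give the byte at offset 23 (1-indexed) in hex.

0x9F

1-indexed offset 23 is 0-indexed offset 22.
U+1D6C8 → 4-byte form F0 9D 9B 88 at offsets 0–3.
U+10A5EC → 4-byte form F4 8A 97 AC at offsets 4–7.
U+83B9 → 3-byte form E8 8E B9 at offsets 8–10.
U+016D → 2-byte form C5 AD at offsets 11–12.
U+BC955 → 4-byte form F2 BC A5 95 at offsets 13–16.
U+1F6B2 → 4-byte form F0 9F 9A B2 at offsets 17–20.
U+1F59B → 4-byte form F0 9F 96 9B at offsets 21–24.
Offset 22 falls in char 7's range; it's byte 2 of F0 9F 96 9B = 0x9F.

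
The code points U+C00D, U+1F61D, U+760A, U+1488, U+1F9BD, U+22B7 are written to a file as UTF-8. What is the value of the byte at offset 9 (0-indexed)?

0x8A

U+C00D → 3-byte form EC 80 8D at offsets 0–2.
U+1F61D → 4-byte form F0 9F 98 9D at offsets 3–6.
U+760A → 3-byte form E7 98 8A at offsets 7–9.
Offset 9 falls in char 3's range; it's byte 3 of E7 98 8A = 0x8A.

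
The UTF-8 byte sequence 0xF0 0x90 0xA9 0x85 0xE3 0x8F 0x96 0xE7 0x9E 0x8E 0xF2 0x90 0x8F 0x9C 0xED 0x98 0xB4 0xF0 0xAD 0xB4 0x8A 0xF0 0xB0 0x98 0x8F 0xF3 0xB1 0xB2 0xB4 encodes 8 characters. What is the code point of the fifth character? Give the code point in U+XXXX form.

Offset 0: leading byte 0xF0 = 11110000 → 4-byte char #1 = F0 90 A9 85.
Offset 4: leading byte 0xE3 = 11100011 → 3-byte char #2 = E3 8F 96.
Offset 7: leading byte 0xE7 = 11100111 → 3-byte char #3 = E7 9E 8E.
Offset 10: leading byte 0xF2 = 11110010 → 4-byte char #4 = F2 90 8F 9C.
Offset 14: leading byte 0xED = 11101101 → 3-byte char #5 = ED 98 B4.
Leading byte 0xED = 11101101 matches 1110xxxx → 3-byte sequence.
Byte 1: 0xED = 11101101, payload 1101 (4 bits).
Byte 2: 0x98 = 10011000 (10xxxxxx ✓), payload 011000.
Byte 3: 0xB4 = 10110100 (10xxxxxx ✓), payload 110100.
Concatenate: 1101011000110100 = 0xD634 (16 bits → U+D634).

U+D634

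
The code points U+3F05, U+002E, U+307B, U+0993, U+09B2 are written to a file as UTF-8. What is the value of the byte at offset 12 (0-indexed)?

U+3F05 → 3-byte form E3 BC 85 at offsets 0–2.
U+002E → 1-byte form 2E at offsets 3–3.
U+307B → 3-byte form E3 81 BB at offsets 4–6.
U+0993 → 3-byte form E0 A6 93 at offsets 7–9.
U+09B2 → 3-byte form E0 A6 B2 at offsets 10–12.
Offset 12 falls in char 5's range; it's byte 3 of E0 A6 B2 = 0xB2.

0xB2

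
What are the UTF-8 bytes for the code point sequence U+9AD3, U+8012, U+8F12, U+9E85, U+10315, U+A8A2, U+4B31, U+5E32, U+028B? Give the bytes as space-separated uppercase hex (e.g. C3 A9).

E9 AB 93 E8 80 92 E8 BC 92 E9 BA 85 F0 90 8C 95 EA A2 A2 E4 AC B1 E5 B8 B2 CA 8B

U+9AD3: 3-byte form → E9 AB 93.
U+8012: 3-byte form → E8 80 92.
U+8F12: 3-byte form → E8 BC 92.
U+9E85: 3-byte form → E9 BA 85.
U+10315: 4-byte form → F0 90 8C 95.
U+A8A2: 3-byte form → EA A2 A2.
U+4B31: 3-byte form → E4 AC B1.
U+5E32: 3-byte form → E5 B8 B2.
U+028B: 2-byte form → CA 8B.
Concatenated (27 bytes): E9 AB 93 E8 80 92 E8 BC 92 E9 BA 85 F0 90 8C 95 EA A2 A2 E4 AC B1 E5 B8 B2 CA 8B.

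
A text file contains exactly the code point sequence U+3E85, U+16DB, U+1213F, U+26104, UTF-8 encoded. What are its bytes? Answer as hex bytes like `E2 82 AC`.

U+3E85: 3-byte form → E3 BA 85.
U+16DB: 3-byte form → E1 9B 9B.
U+1213F: 4-byte form → F0 92 84 BF.
U+26104: 4-byte form → F0 A6 84 84.
Concatenated (14 bytes): E3 BA 85 E1 9B 9B F0 92 84 BF F0 A6 84 84.

E3 BA 85 E1 9B 9B F0 92 84 BF F0 A6 84 84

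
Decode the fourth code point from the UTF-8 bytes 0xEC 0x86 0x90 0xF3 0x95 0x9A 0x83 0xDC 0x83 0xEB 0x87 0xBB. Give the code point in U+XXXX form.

Offset 0: leading byte 0xEC = 11101100 → 3-byte char #1 = EC 86 90.
Offset 3: leading byte 0xF3 = 11110011 → 4-byte char #2 = F3 95 9A 83.
Offset 7: leading byte 0xDC = 11011100 → 2-byte char #3 = DC 83.
Offset 9: leading byte 0xEB = 11101011 → 3-byte char #4 = EB 87 BB.
Leading byte 0xEB = 11101011 matches 1110xxxx → 3-byte sequence.
Byte 1: 0xEB = 11101011, payload 1011 (4 bits).
Byte 2: 0x87 = 10000111 (10xxxxxx ✓), payload 000111.
Byte 3: 0xBB = 10111011 (10xxxxxx ✓), payload 111011.
Concatenate: 1011000111111011 = 0xB1FB (16 bits → U+B1FB).

U+B1FB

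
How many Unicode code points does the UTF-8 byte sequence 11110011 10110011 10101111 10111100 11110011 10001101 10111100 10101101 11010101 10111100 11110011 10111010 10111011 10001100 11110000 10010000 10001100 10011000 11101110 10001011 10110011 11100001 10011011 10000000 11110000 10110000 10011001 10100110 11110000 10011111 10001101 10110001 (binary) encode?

9

Byte at offset 0: 0xF3 = 11110011 → 4-byte char (#1). Advance 4.
Byte at offset 4: 0xF3 = 11110011 → 4-byte char (#2). Advance 4.
Byte at offset 8: 0xD5 = 11010101 → 2-byte char (#3). Advance 2.
Byte at offset 10: 0xF3 = 11110011 → 4-byte char (#4). Advance 4.
Byte at offset 14: 0xF0 = 11110000 → 4-byte char (#5). Advance 4.
Byte at offset 18: 0xEE = 11101110 → 3-byte char (#6). Advance 3.
Byte at offset 21: 0xE1 = 11100001 → 3-byte char (#7). Advance 3.
Byte at offset 24: 0xF0 = 11110000 → 4-byte char (#8). Advance 4.
Byte at offset 28: 0xF0 = 11110000 → 4-byte char (#9). Advance 4.
Reached end at offset 32 after 9 code points.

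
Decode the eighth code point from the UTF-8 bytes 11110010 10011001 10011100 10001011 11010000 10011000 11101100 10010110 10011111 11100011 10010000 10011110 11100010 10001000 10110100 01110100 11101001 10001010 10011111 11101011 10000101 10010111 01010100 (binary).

U+B157

Offset 0: leading byte 0xF2 = 11110010 → 4-byte char #1 = F2 99 9C 8B.
Offset 4: leading byte 0xD0 = 11010000 → 2-byte char #2 = D0 98.
Offset 6: leading byte 0xEC = 11101100 → 3-byte char #3 = EC 96 9F.
Offset 9: leading byte 0xE3 = 11100011 → 3-byte char #4 = E3 90 9E.
Offset 12: leading byte 0xE2 = 11100010 → 3-byte char #5 = E2 88 B4.
Offset 15: leading byte 0x74 = 01110100 → 1-byte char #6 = 74.
Offset 16: leading byte 0xE9 = 11101001 → 3-byte char #7 = E9 8A 9F.
Offset 19: leading byte 0xEB = 11101011 → 3-byte char #8 = EB 85 97.
Leading byte 0xEB = 11101011 matches 1110xxxx → 3-byte sequence.
Byte 1: 0xEB = 11101011, payload 1011 (4 bits).
Byte 2: 0x85 = 10000101 (10xxxxxx ✓), payload 000101.
Byte 3: 0x97 = 10010111 (10xxxxxx ✓), payload 010111.
Concatenate: 1011000101010111 = 0xB157 (16 bits → U+B157).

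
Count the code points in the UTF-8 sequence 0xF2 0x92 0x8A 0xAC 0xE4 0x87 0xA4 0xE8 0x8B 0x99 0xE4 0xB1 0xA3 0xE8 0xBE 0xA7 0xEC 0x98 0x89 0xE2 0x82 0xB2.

Byte at offset 0: 0xF2 = 11110010 → 4-byte char (#1). Advance 4.
Byte at offset 4: 0xE4 = 11100100 → 3-byte char (#2). Advance 3.
Byte at offset 7: 0xE8 = 11101000 → 3-byte char (#3). Advance 3.
Byte at offset 10: 0xE4 = 11100100 → 3-byte char (#4). Advance 3.
Byte at offset 13: 0xE8 = 11101000 → 3-byte char (#5). Advance 3.
Byte at offset 16: 0xEC = 11101100 → 3-byte char (#6). Advance 3.
Byte at offset 19: 0xE2 = 11100010 → 3-byte char (#7). Advance 3.
Reached end at offset 22 after 7 code points.

7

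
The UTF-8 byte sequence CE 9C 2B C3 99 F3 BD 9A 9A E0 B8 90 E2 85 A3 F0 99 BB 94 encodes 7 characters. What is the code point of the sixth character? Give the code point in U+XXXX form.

U+2163

Offset 0: leading byte 0xCE = 11001110 → 2-byte char #1 = CE 9C.
Offset 2: leading byte 0x2B = 00101011 → 1-byte char #2 = 2B.
Offset 3: leading byte 0xC3 = 11000011 → 2-byte char #3 = C3 99.
Offset 5: leading byte 0xF3 = 11110011 → 4-byte char #4 = F3 BD 9A 9A.
Offset 9: leading byte 0xE0 = 11100000 → 3-byte char #5 = E0 B8 90.
Offset 12: leading byte 0xE2 = 11100010 → 3-byte char #6 = E2 85 A3.
Leading byte 0xE2 = 11100010 matches 1110xxxx → 3-byte sequence.
Byte 1: 0xE2 = 11100010, payload 0010 (4 bits).
Byte 2: 0x85 = 10000101 (10xxxxxx ✓), payload 000101.
Byte 3: 0xA3 = 10100011 (10xxxxxx ✓), payload 100011.
Concatenate: 0010000101100011 = 0x2163 (16 bits → U+2163).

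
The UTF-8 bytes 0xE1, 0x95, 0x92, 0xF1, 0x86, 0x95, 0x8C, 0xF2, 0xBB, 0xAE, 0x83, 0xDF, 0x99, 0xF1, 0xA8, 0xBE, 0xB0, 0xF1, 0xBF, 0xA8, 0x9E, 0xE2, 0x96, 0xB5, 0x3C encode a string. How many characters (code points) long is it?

Byte at offset 0: 0xE1 = 11100001 → 3-byte char (#1). Advance 3.
Byte at offset 3: 0xF1 = 11110001 → 4-byte char (#2). Advance 4.
Byte at offset 7: 0xF2 = 11110010 → 4-byte char (#3). Advance 4.
Byte at offset 11: 0xDF = 11011111 → 2-byte char (#4). Advance 2.
Byte at offset 13: 0xF1 = 11110001 → 4-byte char (#5). Advance 4.
Byte at offset 17: 0xF1 = 11110001 → 4-byte char (#6). Advance 4.
Byte at offset 21: 0xE2 = 11100010 → 3-byte char (#7). Advance 3.
Byte at offset 24: 0x3C = 00111100 → 1-byte char (#8). Advance 1.
Reached end at offset 25 after 8 code points.

8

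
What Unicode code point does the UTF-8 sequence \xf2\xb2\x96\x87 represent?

U+B2587

Leading byte 0xF2 = 11110010 matches 11110xxx → 4-byte sequence.
Byte 1: 0xF2 = 11110010, payload 010 (3 bits).
Byte 2: 0xB2 = 10110010 (10xxxxxx ✓), payload 110010.
Byte 3: 0x96 = 10010110 (10xxxxxx ✓), payload 010110.
Byte 4: 0x87 = 10000111 (10xxxxxx ✓), payload 000111.
Concatenate: 010110010010110000111 = 0xB2587 (21 bits → U+B2587).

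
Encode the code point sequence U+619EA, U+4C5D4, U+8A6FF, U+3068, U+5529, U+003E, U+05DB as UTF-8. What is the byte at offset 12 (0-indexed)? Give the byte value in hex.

U+619EA → 4-byte form F1 A1 A7 AA at offsets 0–3.
U+4C5D4 → 4-byte form F1 8C 97 94 at offsets 4–7.
U+8A6FF → 4-byte form F2 8A 9B BF at offsets 8–11.
U+3068 → 3-byte form E3 81 A8 at offsets 12–14.
Offset 12 falls in char 4's range; it's byte 1 of E3 81 A8 = 0xE3.

0xE3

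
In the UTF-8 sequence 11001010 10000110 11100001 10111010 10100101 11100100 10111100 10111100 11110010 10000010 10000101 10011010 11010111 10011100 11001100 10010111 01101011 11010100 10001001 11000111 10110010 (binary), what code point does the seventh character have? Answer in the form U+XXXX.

U+006B

Offset 0: leading byte 0xCA = 11001010 → 2-byte char #1 = CA 86.
Offset 2: leading byte 0xE1 = 11100001 → 3-byte char #2 = E1 BA A5.
Offset 5: leading byte 0xE4 = 11100100 → 3-byte char #3 = E4 BC BC.
Offset 8: leading byte 0xF2 = 11110010 → 4-byte char #4 = F2 82 85 9A.
Offset 12: leading byte 0xD7 = 11010111 → 2-byte char #5 = D7 9C.
Offset 14: leading byte 0xCC = 11001100 → 2-byte char #6 = CC 97.
Offset 16: leading byte 0x6B = 01101011 → 1-byte char #7 = 6B.
Leading byte 0x6B = 01101011 matches 0xxxxxxx → 1-byte sequence.
Byte 1: 0x6B = 01101011, payload 1101011 (7 bits).
Concatenate: 1101011 = 0x6B (7 bits → U+006B).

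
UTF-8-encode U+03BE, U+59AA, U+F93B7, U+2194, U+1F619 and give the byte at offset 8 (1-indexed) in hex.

1-indexed offset 8 is 0-indexed offset 7.
U+03BE → 2-byte form CE BE at offsets 0–1.
U+59AA → 3-byte form E5 A6 AA at offsets 2–4.
U+F93B7 → 4-byte form F3 B9 8E B7 at offsets 5–8.
Offset 7 falls in char 3's range; it's byte 3 of F3 B9 8E B7 = 0x8E.

0x8E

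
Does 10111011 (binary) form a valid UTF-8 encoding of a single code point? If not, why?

Byte 0xBB = 10111011 has the form 10xxxxxx — a continuation byte — but there is no preceding leading byte.

invalid (continuation byte with no leading byte)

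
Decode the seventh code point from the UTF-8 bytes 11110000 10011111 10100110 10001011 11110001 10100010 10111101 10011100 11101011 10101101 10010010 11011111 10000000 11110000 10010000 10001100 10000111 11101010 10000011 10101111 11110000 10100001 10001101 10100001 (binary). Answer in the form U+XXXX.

Offset 0: leading byte 0xF0 = 11110000 → 4-byte char #1 = F0 9F A6 8B.
Offset 4: leading byte 0xF1 = 11110001 → 4-byte char #2 = F1 A2 BD 9C.
Offset 8: leading byte 0xEB = 11101011 → 3-byte char #3 = EB AD 92.
Offset 11: leading byte 0xDF = 11011111 → 2-byte char #4 = DF 80.
Offset 13: leading byte 0xF0 = 11110000 → 4-byte char #5 = F0 90 8C 87.
Offset 17: leading byte 0xEA = 11101010 → 3-byte char #6 = EA 83 AF.
Offset 20: leading byte 0xF0 = 11110000 → 4-byte char #7 = F0 A1 8D A1.
Leading byte 0xF0 = 11110000 matches 11110xxx → 4-byte sequence.
Byte 1: 0xF0 = 11110000, payload 000 (3 bits).
Byte 2: 0xA1 = 10100001 (10xxxxxx ✓), payload 100001.
Byte 3: 0x8D = 10001101 (10xxxxxx ✓), payload 001101.
Byte 4: 0xA1 = 10100001 (10xxxxxx ✓), payload 100001.
Concatenate: 000100001001101100001 = 0x21361 (21 bits → U+21361).

U+21361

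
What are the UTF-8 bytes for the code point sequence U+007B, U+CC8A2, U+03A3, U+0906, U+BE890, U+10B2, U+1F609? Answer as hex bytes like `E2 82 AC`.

U+007B: 1-byte form → 7B.
U+CC8A2: 4-byte form → F3 8C A2 A2.
U+03A3: 2-byte form → CE A3.
U+0906: 3-byte form → E0 A4 86.
U+BE890: 4-byte form → F2 BE A2 90.
U+10B2: 3-byte form → E1 82 B2.
U+1F609: 4-byte form → F0 9F 98 89.
Concatenated (21 bytes): 7B F3 8C A2 A2 CE A3 E0 A4 86 F2 BE A2 90 E1 82 B2 F0 9F 98 89.

7B F3 8C A2 A2 CE A3 E0 A4 86 F2 BE A2 90 E1 82 B2 F0 9F 98 89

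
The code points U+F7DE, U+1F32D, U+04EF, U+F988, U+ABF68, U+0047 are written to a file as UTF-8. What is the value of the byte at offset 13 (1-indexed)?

0xF2

1-indexed offset 13 is 0-indexed offset 12.
U+F7DE → 3-byte form EF 9F 9E at offsets 0–2.
U+1F32D → 4-byte form F0 9F 8C AD at offsets 3–6.
U+04EF → 2-byte form D3 AF at offsets 7–8.
U+F988 → 3-byte form EF A6 88 at offsets 9–11.
U+ABF68 → 4-byte form F2 AB BD A8 at offsets 12–15.
Offset 12 falls in char 5's range; it's byte 1 of F2 AB BD A8 = 0xF2.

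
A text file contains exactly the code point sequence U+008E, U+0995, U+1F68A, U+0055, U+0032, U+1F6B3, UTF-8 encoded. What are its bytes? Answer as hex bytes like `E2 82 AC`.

U+008E: 2-byte form → C2 8E.
U+0995: 3-byte form → E0 A6 95.
U+1F68A: 4-byte form → F0 9F 9A 8A.
U+0055: 1-byte form → 55.
U+0032: 1-byte form → 32.
U+1F6B3: 4-byte form → F0 9F 9A B3.
Concatenated (15 bytes): C2 8E E0 A6 95 F0 9F 9A 8A 55 32 F0 9F 9A B3.

C2 8E E0 A6 95 F0 9F 9A 8A 55 32 F0 9F 9A B3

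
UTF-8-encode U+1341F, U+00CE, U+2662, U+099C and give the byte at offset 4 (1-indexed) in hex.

0x9F

1-indexed offset 4 is 0-indexed offset 3.
U+1341F → 4-byte form F0 93 90 9F at offsets 0–3.
Offset 3 falls in char 1's range; it's byte 4 of F0 93 90 9F = 0x9F.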